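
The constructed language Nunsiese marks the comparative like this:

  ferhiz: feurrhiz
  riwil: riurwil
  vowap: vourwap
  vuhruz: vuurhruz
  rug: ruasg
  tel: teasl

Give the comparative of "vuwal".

"vuwal" has 2 vowels. The stems with 2 vowels (ferhiz → feurrhiz, riwil → riurwil, vowap → vourwap) insert -ur- after the first vowel.
The other pattern: stems with 1 vowel insert -as- after the first vowel.
So vuwal → vuurwal.

vuurwal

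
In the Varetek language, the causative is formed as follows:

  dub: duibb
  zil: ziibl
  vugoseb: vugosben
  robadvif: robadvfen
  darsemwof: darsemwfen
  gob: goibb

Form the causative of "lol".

loibl

vugoseb and gob both end in -b yet inflect differently (vugosben, goibb), so the final letter is not what conditions the rule; the number of vowels is.
"lol" has 1 vowel. The stems with 1 vowel (gob → goibb, zil → ziibl, dub → duibb) insert -ib- after the first vowel.
The other pattern: stems with 3 vowels delete the last vowel and add -en.
So lol → loibl.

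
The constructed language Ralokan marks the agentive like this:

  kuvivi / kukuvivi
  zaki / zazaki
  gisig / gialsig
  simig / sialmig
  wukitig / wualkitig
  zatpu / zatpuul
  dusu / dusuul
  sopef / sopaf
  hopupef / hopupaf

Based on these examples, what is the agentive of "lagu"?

kuvivi and gisig both have last vowel 'i' yet inflect differently (kukuvivi, gialsig), so the last vowel is not what conditions the rule; the final letter is.
"lagu" ends in -u. The stems ending in -u (zatpu → zatpuul, dusu → dusuul) add -ul.
The other patterns: stems ending in -i repeat the first consonant+vowel as a prefix; stems ending in -g insert -al- after the first vowel; stems ending in -f change the last vowel to 'a'.
So lagu → laguul.

laguul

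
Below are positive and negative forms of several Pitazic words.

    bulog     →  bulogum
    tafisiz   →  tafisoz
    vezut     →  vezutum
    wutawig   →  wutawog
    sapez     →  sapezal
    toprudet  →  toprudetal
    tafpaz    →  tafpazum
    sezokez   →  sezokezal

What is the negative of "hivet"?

hivetal

sezokez and tafisiz both end in -z yet inflect differently (sezokezal, tafisoz), so the final letter is not what conditions the rule; the last vowel is.
"hivet" has last vowel 'e'. The stems whose last vowel is 'e' (toprudet → toprudetal, sezokez → sezokezal, sapez → sapezal) add -al.
The other patterns: stems whose last vowel is 'i' change the last vowel to 'o'; stems whose last vowel is 'a', 'o' or 'u' add -um.
So hivet → hivetal.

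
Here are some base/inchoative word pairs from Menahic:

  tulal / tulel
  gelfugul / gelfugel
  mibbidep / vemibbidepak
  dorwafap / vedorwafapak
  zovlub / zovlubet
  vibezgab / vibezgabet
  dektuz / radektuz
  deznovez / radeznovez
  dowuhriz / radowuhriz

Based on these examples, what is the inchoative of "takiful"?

tulal and dorwafap both have last vowel 'a' yet inflect differently (tulel, vedorwafapak), so the last vowel is not what conditions the rule; the final letter is.
"takiful" ends in -l. The stems ending in -l (tulal → tulel, gelfugul → gelfugel) change the last vowel to 'e'.
The other patterns: stems ending in -p add ve- … -ak around the stem; stems ending in -b add -et; stems ending in -z add the prefix ra-.
So takiful → takifel.

takifel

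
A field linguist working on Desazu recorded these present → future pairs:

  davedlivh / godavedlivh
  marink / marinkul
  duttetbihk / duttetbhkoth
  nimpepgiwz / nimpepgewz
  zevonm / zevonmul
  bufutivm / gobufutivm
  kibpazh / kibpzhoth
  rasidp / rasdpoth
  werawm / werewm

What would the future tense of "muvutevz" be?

gomuvutevz

"muvutevz" has second-to-last letter 'v'. The stems whose second-to-last letter is 'v' (bufutivm → gobufutivm, davedlivh → godavedlivh) add the prefix go-.
The other patterns: stems whose second-to-last letter is 'w' change the last vowel to 'e'; stems whose second-to-last letter is 'n' add -ul; stems whose second-to-last letter is 'd', 'h' or 'z' delete the last vowel and add -oth.
So muvutevz → gomuvutevz.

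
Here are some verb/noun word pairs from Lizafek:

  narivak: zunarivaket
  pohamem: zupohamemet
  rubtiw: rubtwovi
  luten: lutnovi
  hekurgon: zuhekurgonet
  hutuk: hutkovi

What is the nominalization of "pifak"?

"pifak" has 2 vowels. The stems with 2 vowels (hutuk → hutkovi, rubtiw → rubtwovi, luten → lutnovi) delete the last vowel and add -ovi.
The other pattern: stems with 3 vowels add zu- … -et around the stem.
So pifak → pifkovi.

pifkovi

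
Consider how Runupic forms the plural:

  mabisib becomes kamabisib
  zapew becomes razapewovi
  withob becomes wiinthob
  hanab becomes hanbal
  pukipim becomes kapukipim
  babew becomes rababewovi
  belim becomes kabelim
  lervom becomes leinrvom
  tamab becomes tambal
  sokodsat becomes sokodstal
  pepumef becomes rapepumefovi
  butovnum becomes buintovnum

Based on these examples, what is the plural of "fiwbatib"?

tamab and withob both end in -b yet inflect differently (tambal, wiinthob), so the final letter is not what conditions the rule; the last vowel is.
"fiwbatib" has last vowel 'i'. The stems whose last vowel is 'i' (pukipim → kapukipim, mabisib → kamabisib, belim → kabelim) add the prefix ka-.
So fiwbatib → kafiwbatib.

kafiwbatib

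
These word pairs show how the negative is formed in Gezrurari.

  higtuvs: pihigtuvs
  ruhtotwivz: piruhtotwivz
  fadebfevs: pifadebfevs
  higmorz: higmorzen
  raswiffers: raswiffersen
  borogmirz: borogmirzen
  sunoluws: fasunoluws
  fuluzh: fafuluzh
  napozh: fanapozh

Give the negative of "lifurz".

ruhtotwivz and higmorz both end in -z yet inflect differently (piruhtotwivz, higmorzen), so the final letter is not what conditions the rule; the second-to-last letter is.
"lifurz" has second-to-last letter 'r'. The stems whose second-to-last letter is 'r' (higmorz → higmorzen, raswiffers → raswiffersen, borogmirz → borogmirzen) add -en.
The other patterns: stems whose second-to-last letter is 'v' add the prefix pi-; stems whose second-to-last letter is 'w' or 'z' add the prefix fa-.
So lifurz → lifurzen.

lifurzen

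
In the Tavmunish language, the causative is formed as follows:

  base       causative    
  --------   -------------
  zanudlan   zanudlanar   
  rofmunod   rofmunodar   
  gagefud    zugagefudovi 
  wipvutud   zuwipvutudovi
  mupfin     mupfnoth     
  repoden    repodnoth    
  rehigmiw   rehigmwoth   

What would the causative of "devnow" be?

devnowar

rofmunod and gagefud both end in -d yet inflect differently (rofmunodar, zugagefudovi), so the final letter is not what conditions the rule; the last vowel is.
"devnow" has last vowel 'o'. The one such stem in the data (rofmunod → rofmunodar) adds -ar, so the same rule applies.
So devnow → devnowar.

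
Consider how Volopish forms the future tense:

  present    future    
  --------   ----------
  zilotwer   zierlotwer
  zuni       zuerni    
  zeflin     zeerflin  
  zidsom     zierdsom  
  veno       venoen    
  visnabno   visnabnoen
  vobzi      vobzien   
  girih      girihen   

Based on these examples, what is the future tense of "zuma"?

zuni and vobzi both end in -i yet inflect differently (zuerni, vobzien), so the final letter is not what conditions the rule; the first letter is.
"zuma" begins with z-. The stems beginning with z- (zilotwer → zierlotwer, zuni → zuerni, zeflin → zeerflin) insert -er- after the first vowel.
So zuma → zuerma.

zuerma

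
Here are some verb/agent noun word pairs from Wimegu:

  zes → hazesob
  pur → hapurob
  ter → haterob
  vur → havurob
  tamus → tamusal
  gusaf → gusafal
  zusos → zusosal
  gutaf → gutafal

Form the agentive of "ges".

zes and tamus both end in -s yet inflect differently (hazesob, tamusal), so the final letter is not what conditions the rule; the number of vowels is.
"ges" has 1 vowel. The stems with 1 vowel (vur → havurob, pur → hapurob, zes → hazesob) add ha- … -ob around the stem.
The other pattern: stems with 2 vowels add -al.
So ges → hagesob.

hagesob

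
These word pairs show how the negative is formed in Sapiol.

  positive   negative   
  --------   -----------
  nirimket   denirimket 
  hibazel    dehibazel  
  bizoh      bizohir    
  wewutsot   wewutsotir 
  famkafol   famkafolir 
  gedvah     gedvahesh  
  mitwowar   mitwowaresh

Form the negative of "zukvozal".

"zukvozal" has last vowel 'a'. The stems whose last vowel is 'a' (gedvah → gedvahesh, mitwowar → mitwowaresh) add -esh.
So zukvozal → zukvozalesh.

zukvozalesh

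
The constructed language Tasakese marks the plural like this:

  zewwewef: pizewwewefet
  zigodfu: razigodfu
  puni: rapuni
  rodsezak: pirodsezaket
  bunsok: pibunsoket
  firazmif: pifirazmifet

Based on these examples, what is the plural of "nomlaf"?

pinomlafet

firazmif and puni both have last vowel 'i' yet inflect differently (pifirazmifet, rapuni), so the last vowel is not what conditions the rule; whether the stem ends in a vowel or a consonant is.
"nomlaf" ends in a consonant. The stems ending in a consonant (rodsezak → pirodsezaket, zewwewef → pizewwewefet, firazmif → pifirazmifet) add pi- … -et around the stem.
The other pattern: stems ending in a vowel add the prefix ra-.
So nomlaf → pinomlafet.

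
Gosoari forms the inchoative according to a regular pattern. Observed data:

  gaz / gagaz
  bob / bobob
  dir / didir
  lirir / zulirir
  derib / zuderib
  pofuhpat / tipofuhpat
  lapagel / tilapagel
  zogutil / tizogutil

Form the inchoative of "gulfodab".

tigulfodab

dir and lirir both end in -r yet inflect differently (didir, zulirir), so the final letter is not what conditions the rule; the number of vowels is.
"gulfodab" has 3 vowels. The stems with 3 vowels (pofuhpat → tipofuhpat, lapagel → tilapagel, zogutil → tizogutil) add the prefix ti-.
So gulfodab → tigulfodab.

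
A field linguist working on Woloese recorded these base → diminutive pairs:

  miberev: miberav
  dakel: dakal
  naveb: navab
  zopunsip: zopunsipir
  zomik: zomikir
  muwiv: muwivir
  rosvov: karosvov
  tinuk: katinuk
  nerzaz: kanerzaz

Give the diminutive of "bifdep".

"bifdep" has last vowel 'e'. The stems whose last vowel is 'e' (miberev → miberav, dakel → dakal, naveb → navab) change the last vowel to 'a'.
The other patterns: stems whose last vowel is 'i' add -ir; stems whose last vowel is 'a', 'o' or 'u' add the prefix ka-.
So bifdep → bifdap.

bifdap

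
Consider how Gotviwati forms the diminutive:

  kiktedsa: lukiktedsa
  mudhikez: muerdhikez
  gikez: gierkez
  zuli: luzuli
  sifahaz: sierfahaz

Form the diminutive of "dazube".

ludazube

"dazube" ends in a vowel. The stems ending in a vowel (kiktedsa → lukiktedsa, zuli → luzuli) add the prefix lu-.
So dazube → ludazube.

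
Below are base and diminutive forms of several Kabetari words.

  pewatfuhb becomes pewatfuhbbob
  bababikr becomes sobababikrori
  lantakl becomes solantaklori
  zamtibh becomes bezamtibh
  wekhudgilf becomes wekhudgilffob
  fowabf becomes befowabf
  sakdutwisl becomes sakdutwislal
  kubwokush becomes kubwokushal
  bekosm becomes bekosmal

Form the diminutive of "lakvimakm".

zamtibh and kubwokush both end in -h yet inflect differently (bezamtibh, kubwokushal), so the final letter is not what conditions the rule; the second-to-last letter is.
"lakvimakm" has second-to-last letter 'k'. The stems whose second-to-last letter is 'k' (bababikr → sobababikrori, lantakl → solantaklori) add so- … -ori around the stem.
The other patterns: stems whose second-to-last letter is 'b' add the prefix be-; stems whose second-to-last letter is 's' add -al; stems whose second-to-last letter is 'h' or 'l' double the final consonant and add -ob.
So lakvimakm → solakvimakmori.

solakvimakmori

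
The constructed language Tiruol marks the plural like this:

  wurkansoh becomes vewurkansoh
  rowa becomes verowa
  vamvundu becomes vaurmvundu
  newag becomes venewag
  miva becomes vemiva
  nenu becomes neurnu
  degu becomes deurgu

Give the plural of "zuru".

nenu and newag both begin with n- yet inflect differently (neurnu, venewag), so the first letter is not what conditions the rule; the final letter is.
"zuru" ends in -u. The stems ending in -u (nenu → neurnu, vamvundu → vaurmvundu, degu → deurgu) insert -ur- after the first vowel.
The other pattern: stems ending in -a, -g or -h add the prefix ve-.
So zuru → zuurru.

zuurru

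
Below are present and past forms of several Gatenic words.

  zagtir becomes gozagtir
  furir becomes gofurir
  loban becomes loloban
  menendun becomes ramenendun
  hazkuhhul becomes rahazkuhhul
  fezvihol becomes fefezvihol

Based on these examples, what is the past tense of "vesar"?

vevesar

"vesar" has last vowel 'a'. The one such stem in the data (loban → loloban) repeats the first consonant+vowel as a prefix (as does fezvihol), so the same rule applies.
So vesar → vevesar.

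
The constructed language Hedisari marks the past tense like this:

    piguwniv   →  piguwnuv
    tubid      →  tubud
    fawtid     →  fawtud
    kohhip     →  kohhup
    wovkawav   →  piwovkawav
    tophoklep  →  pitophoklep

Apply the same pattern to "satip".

satup

piguwniv and wovkawav both end in -v yet inflect differently (piguwnuv, piwovkawav), so the final letter is not what conditions the rule; the last vowel is.
"satip" has last vowel 'i'. The stems whose last vowel is 'i' (piguwniv → piguwnuv, tubid → tubud, fawtid → fawtud) change the last vowel to 'u'.
So satip → satup.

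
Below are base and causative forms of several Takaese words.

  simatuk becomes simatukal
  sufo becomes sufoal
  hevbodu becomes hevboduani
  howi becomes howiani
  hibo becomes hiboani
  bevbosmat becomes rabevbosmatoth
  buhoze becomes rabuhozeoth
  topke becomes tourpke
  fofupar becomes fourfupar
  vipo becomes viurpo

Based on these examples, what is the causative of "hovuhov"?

hovuhovani

"hovuhov" begins with h-. The stems beginning with h- (hevbodu → hevboduani, howi → howiani, hibo → hiboani) add -ani.
So hovuhov → hovuhovani.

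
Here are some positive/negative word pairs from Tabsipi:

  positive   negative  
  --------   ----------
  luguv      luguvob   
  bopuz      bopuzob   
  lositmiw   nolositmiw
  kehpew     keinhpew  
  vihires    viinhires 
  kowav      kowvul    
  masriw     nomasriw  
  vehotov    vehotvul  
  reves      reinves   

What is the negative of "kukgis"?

nokukgis

lositmiw and kehpew both end in -w yet inflect differently (nolositmiw, keinhpew), so the final letter is not what conditions the rule; the last vowel is.
"kukgis" has last vowel 'i'. The stems whose last vowel is 'i' (lositmiw → nolositmiw, masriw → nomasriw) add the prefix no-.
So kukgis → nokukgis.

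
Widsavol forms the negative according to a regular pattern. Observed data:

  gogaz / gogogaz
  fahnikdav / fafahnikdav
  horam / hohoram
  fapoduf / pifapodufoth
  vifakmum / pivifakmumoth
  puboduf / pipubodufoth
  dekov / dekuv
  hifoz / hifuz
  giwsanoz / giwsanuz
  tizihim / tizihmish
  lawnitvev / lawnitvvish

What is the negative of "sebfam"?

sesebfam

"sebfam" has last vowel 'a'. The stems whose last vowel is 'a' (gogaz → gogogaz, fahnikdav → fafahnikdav, horam → hohoram) repeat the first consonant+vowel as a prefix.
So sebfam → sesebfam.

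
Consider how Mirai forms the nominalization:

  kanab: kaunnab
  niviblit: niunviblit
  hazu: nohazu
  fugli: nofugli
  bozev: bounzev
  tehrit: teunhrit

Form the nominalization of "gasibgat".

gaunsibgat

niviblit and fugli both have last vowel 'i' yet inflect differently (niunviblit, nofugli), so the last vowel is not what conditions the rule; whether the stem ends in a vowel or a consonant is.
"gasibgat" ends in a consonant. The stems ending in a consonant (niviblit → niunviblit, bozev → bounzev, tehrit → teunhrit) insert -un- after the first vowel.
The other pattern: stems ending in a vowel add the prefix no-.
So gasibgat → gaunsibgat.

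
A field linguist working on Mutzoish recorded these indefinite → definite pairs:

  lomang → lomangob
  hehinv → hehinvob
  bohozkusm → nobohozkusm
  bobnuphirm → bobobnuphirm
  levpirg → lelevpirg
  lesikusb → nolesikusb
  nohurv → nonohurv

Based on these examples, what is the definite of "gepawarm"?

gegepawarm

bohozkusm and bobnuphirm both end in -m yet inflect differently (nobohozkusm, bobobnuphirm), so the final letter is not what conditions the rule; the second-to-last letter is.
"gepawarm" has second-to-last letter 'r'. The stems whose second-to-last letter is 'r' (bobnuphirm → bobobnuphirm, nohurv → nonohurv, levpirg → lelevpirg) repeat the first consonant+vowel as a prefix.
So gepawarm → gegepawarm.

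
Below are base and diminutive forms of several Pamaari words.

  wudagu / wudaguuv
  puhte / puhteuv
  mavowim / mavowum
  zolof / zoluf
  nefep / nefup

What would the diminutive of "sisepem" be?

sisepum

puhte and nefep both have last vowel 'e' yet inflect differently (puhteuv, nefup), so the last vowel is not what conditions the rule; whether the stem ends in a vowel or a consonant is.
"sisepem" ends in a consonant. The stems ending in a consonant (zolof → zoluf, nefep → nefup, mavowim → mavowum) change the last vowel to 'u'.
So sisepem → sisepum.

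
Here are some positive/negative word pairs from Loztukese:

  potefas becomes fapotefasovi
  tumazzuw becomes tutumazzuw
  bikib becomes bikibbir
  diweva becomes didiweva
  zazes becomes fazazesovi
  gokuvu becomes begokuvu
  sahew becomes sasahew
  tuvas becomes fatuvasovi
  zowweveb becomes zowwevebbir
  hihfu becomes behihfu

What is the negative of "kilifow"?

kikilifow

gokuvu and tumazzuw both have last vowel 'u' yet inflect differently (begokuvu, tutumazzuw), so the last vowel is not what conditions the rule; the final letter is.
"kilifow" ends in -w. The stems ending in -w (tumazzuw → tutumazzuw, sahew → sasahew) repeat the first consonant+vowel as a prefix.
The other patterns: stems ending in -s add fa- … -ovi around the stem; stems ending in -u add the prefix be-; stems ending in -b double the final consonant and add -ir.
So kilifow → kikilifow.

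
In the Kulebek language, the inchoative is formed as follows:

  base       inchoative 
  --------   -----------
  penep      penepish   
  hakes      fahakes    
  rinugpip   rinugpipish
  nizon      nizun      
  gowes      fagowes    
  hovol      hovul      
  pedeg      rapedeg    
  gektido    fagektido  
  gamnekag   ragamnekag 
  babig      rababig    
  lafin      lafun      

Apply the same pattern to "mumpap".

babig and lafin both have last vowel 'i' yet inflect differently (rababig, lafun), so the last vowel is not what conditions the rule; the final letter is.
"mumpap" ends in -p. The stems ending in -p (penep → penepish, rinugpip → rinugpipish) add -ish.
So mumpap → mumpapish.

mumpapish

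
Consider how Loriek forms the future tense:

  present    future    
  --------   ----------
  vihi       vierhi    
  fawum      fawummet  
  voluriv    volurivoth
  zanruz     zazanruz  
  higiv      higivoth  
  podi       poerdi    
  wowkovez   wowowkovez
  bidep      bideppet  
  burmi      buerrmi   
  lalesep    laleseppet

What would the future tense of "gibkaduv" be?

podi and higiv both have last vowel 'i' yet inflect differently (poerdi, higivoth), so the last vowel is not what conditions the rule; the final letter is.
"gibkaduv" ends in -v. The stems ending in -v (higiv → higivoth, voluriv → volurivoth) add -oth.
So gibkaduv → gibkaduvoth.

gibkaduvoth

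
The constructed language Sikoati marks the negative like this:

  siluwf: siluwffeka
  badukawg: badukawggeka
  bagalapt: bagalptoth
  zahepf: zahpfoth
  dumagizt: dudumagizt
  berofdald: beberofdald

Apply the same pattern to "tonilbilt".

totonilbilt

siluwf and zahepf both end in -f yet inflect differently (siluwffeka, zahpfoth), so the final letter is not what conditions the rule; the second-to-last letter is.
"tonilbilt" has second-to-last letter 'l'. The one such stem in the data (berofdald → beberofdald) repeats the first consonant+vowel as a prefix (as does dumagizt), so the same rule applies.
So tonilbilt → totonilbilt.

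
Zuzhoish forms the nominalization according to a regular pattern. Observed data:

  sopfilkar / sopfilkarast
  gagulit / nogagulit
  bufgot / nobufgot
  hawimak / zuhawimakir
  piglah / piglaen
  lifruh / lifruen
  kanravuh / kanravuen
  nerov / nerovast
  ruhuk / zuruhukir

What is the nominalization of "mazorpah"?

piglah and hawimak both have last vowel 'a' yet inflect differently (piglaen, zuhawimakir), so the last vowel is not what conditions the rule; the final letter is.
"mazorpah" ends in -h. The stems ending in -h (lifruh → lifruen, kanravuh → kanravuen, piglah → piglaen) drop the final letter and add -en.
The other patterns: stems ending in -t add the prefix no-; stems ending in -k add zu- … -ir around the stem; stems ending in -r or -v add -ast.
So mazorpah → mazorpaen.

mazorpaen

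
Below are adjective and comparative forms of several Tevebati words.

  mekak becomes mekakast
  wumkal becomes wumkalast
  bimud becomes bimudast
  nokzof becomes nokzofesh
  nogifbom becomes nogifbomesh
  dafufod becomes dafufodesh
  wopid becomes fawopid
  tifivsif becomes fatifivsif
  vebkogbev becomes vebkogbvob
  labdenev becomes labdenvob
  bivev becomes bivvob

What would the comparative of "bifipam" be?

bifipamast

bimud and dafufod both end in -d yet inflect differently (bimudast, dafufodesh), so the final letter is not what conditions the rule; the last vowel is.
"bifipam" has last vowel 'a'. The stems whose last vowel is 'a' (mekak → mekakast, wumkal → wumkalast) add -ast.
So bifipam → bifipamast.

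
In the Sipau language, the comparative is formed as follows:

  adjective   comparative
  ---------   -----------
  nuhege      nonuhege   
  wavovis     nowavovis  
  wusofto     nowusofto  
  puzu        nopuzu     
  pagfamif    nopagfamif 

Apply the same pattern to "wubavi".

Every pair shown (nuhege → nonuhege, wavovis → nowavovis, wusofto → nowusofto, …) follows the same rule: add the prefix no-.
So wubavi → nowubavi.

nowubavi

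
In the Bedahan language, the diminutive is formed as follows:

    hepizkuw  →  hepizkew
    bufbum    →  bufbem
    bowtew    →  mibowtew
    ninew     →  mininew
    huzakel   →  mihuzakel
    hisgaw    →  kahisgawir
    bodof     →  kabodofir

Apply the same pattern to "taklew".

mitaklew

hepizkuw and bowtew both end in -w yet inflect differently (hepizkew, mibowtew), so the final letter is not what conditions the rule; the last vowel is.
"taklew" has last vowel 'e'. The stems whose last vowel is 'e' (bowtew → mibowtew, ninew → mininew, huzakel → mihuzakel) add the prefix mi-.
The other patterns: stems whose last vowel is 'u' change the last vowel to 'e'; stems whose last vowel is 'a' or 'o' add ka- … -ir around the stem.
So taklew → mitaklew.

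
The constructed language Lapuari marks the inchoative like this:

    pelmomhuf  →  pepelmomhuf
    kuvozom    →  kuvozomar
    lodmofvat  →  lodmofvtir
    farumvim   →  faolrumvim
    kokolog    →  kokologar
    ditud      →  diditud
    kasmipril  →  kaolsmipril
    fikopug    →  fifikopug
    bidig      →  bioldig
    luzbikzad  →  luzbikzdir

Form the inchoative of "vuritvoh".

vuritvohar

luzbikzad and ditud both end in -d yet inflect differently (luzbikzdir, diditud), so the final letter is not what conditions the rule; the last vowel is.
"vuritvoh" has last vowel 'o'. The stems whose last vowel is 'o' (kokolog → kokologar, kuvozom → kuvozomar) add -ar.
The other patterns: stems whose last vowel is 'a' delete the last vowel and add -ir; stems whose last vowel is 'u' repeat the first consonant+vowel as a prefix; stems whose last vowel is 'i' insert -ol- after the first vowel.
So vuritvoh → vuritvohar.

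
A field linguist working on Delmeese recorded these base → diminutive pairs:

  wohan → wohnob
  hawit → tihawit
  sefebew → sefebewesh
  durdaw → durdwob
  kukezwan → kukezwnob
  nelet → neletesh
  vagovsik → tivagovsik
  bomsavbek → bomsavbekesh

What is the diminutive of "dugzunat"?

sefebew and durdaw both end in -w yet inflect differently (sefebewesh, durdwob), so the final letter is not what conditions the rule; the last vowel is.
"dugzunat" has last vowel 'a'. The stems whose last vowel is 'a' (durdaw → durdwob, wohan → wohnob, kukezwan → kukezwnob) delete the last vowel and add -ob.
The other patterns: stems whose last vowel is 'e' add -esh; stems whose last vowel is 'i' add the prefix ti-.
So dugzunat → dugzuntob.

dugzuntob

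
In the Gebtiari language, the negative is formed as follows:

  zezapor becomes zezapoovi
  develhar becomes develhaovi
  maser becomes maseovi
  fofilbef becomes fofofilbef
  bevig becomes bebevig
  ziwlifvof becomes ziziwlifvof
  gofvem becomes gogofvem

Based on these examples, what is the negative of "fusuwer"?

maser and fofilbef both have last vowel 'e' yet inflect differently (maseovi, fofofilbef), so the last vowel is not what conditions the rule; the final letter is.
"fusuwer" ends in -r. The stems ending in -r (zezapor → zezapoovi, develhar → develhaovi, maser → maseovi) drop the final letter and add -ovi.
The other pattern: stems ending in -f, -g or -m repeat the first consonant+vowel as a prefix.
So fusuwer → fusuweovi.

fusuweovi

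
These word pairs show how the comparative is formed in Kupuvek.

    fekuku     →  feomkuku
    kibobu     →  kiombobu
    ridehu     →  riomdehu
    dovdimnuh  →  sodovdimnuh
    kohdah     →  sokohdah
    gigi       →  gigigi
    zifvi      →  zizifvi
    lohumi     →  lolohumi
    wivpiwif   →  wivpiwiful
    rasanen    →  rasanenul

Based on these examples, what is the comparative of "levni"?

lelevni

"levni" ends in -i. The stems ending in -i (gigi → gigigi, zifvi → zizifvi, lohumi → lolohumi) repeat the first consonant+vowel as a prefix.
The other patterns: stems ending in -u insert -om- after the first vowel; stems ending in -h add the prefix so-; stems ending in -f or -n add -ul.
So levni → lelevni.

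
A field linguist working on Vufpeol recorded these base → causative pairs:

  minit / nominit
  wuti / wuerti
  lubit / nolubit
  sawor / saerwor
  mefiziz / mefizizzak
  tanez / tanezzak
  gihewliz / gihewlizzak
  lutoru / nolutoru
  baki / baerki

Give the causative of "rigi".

riergi

lubit and gihewliz both have last vowel 'i' yet inflect differently (nolubit, gihewlizzak), so the last vowel is not what conditions the rule; the final letter is.
"rigi" ends in -i. The stems ending in -i (wuti → wuerti, baki → baerki) insert -er- after the first vowel.
The other patterns: stems ending in -t or -u add the prefix no-; stems ending in -z double the final consonant and add -ak.
So rigi → riergi.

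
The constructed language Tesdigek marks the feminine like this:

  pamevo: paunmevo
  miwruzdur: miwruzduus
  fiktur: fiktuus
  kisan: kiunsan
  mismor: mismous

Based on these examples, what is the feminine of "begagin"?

mismor and pamevo both have last vowel 'o' yet inflect differently (mismous, paunmevo), so the last vowel is not what conditions the rule; the final letter is.
"begagin" ends in -n. The one such stem in the data (kisan → kiunsan) inserts -un- after the first vowel (as does pamevo), so the same rule applies.
So begagin → beungagin.

beungagin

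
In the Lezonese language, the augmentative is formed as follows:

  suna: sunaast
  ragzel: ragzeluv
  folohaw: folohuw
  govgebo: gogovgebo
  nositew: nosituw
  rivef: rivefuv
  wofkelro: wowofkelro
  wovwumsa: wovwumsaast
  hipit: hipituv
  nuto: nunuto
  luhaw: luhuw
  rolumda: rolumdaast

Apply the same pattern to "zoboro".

"zoboro" ends in -o. The stems ending in -o (nuto → nunuto, govgebo → gogovgebo, wofkelro → wowofkelro) repeat the first consonant+vowel as a prefix.
So zoboro → zozoboro.

zozoboro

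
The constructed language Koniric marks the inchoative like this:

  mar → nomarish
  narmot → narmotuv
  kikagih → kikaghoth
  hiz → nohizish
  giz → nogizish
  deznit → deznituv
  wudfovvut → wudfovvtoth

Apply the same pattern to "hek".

nohekish

deznit and wudfovvut both end in -t yet inflect differently (deznituv, wudfovvtoth), so the final letter is not what conditions the rule; the number of vowels is.
"hek" has 1 vowel. The stems with 1 vowel (mar → nomarish, hiz → nohizish, giz → nogizish) add no- … -ish around the stem.
The other patterns: stems with 2 vowels add -uv; stems with 3 vowels delete the last vowel and add -oth.
So hek → nohekish.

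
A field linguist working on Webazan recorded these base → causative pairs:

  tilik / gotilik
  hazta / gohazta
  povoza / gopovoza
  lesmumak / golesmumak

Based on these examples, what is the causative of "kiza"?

Every pair shown (tilik → gotilik, hazta → gohazta, povoza → gopovoza, …) follows the same rule: add the prefix go-.
So kiza → gokiza.

gokiza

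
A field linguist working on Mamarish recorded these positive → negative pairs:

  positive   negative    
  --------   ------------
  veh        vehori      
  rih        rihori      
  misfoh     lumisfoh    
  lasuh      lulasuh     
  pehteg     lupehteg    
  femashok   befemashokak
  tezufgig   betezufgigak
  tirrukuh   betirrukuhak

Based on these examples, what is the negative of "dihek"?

veh and misfoh both end in -h yet inflect differently (vehori, lumisfoh), so the final letter is not what conditions the rule; the number of vowels is.
"dihek" has 2 vowels. The stems with 2 vowels (misfoh → lumisfoh, lasuh → lulasuh, pehteg → lupehteg) add the prefix lu-.
The other patterns: stems with 1 vowel add -ori; stems with 3 vowels add be- … -ak around the stem.
So dihek → ludihek.

ludihek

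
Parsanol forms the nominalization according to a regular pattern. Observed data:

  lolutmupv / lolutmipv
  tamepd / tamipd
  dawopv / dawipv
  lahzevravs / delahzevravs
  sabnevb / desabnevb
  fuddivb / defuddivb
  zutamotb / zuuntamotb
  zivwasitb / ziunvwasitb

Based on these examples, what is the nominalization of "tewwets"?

teunwwets

sabnevb and zutamotb both end in -b yet inflect differently (desabnevb, zuuntamotb), so the final letter is not what conditions the rule; the second-to-last letter is.
"tewwets" has second-to-last letter 't'. The stems whose second-to-last letter is 't' (zutamotb → zuuntamotb, zivwasitb → ziunvwasitb) insert -un- after the first vowel.
So tewwets → teunwwets.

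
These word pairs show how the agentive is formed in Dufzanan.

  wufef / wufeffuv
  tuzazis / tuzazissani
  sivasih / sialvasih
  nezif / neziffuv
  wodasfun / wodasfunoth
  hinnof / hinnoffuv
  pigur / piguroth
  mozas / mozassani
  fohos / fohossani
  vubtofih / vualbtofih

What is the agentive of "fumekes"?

fumekessani

vubtofih and nezif both have last vowel 'i' yet inflect differently (vualbtofih, neziffuv), so the last vowel is not what conditions the rule; the final letter is.
"fumekes" ends in -s. The stems ending in -s (tuzazis → tuzazissani, fohos → fohossani, mozas → mozassani) double the final consonant and add -ani.
So fumekes → fumekessani.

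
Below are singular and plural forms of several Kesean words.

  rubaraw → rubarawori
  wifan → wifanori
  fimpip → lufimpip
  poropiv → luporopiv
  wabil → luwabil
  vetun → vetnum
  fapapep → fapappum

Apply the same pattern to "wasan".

wasanori

"wasan" has last vowel 'a'. The stems whose last vowel is 'a' (rubaraw → rubarawori, wifan → wifanori) add -ori.
The other patterns: stems whose last vowel is 'i' add the prefix lu-; stems whose last vowel is 'e' or 'u' delete the last vowel and add -um.
So wasan → wasanori.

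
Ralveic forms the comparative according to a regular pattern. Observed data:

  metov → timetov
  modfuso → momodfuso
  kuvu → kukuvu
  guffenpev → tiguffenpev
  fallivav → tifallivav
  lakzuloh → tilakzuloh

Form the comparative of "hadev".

tihadev

"hadev" ends in a consonant. The stems ending in a consonant (metov → timetov, fallivav → tifallivav, lakzuloh → tilakzuloh) add the prefix ti-.
So hadev → tihadev.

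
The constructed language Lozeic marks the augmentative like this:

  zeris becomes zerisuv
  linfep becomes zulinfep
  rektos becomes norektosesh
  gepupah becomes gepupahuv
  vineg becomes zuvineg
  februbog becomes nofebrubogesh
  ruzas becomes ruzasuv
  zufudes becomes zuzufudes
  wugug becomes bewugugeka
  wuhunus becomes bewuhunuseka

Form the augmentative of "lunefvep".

vineg and wugug both end in -g yet inflect differently (zuvineg, bewugugeka), so the final letter is not what conditions the rule; the last vowel is.
"lunefvep" has last vowel 'e'. The stems whose last vowel is 'e' (vineg → zuvineg, linfep → zulinfep, zufudes → zuzufudes) add the prefix zu-.
The other patterns: stems whose last vowel is 'u' add be- … -eka around the stem; stems whose last vowel is 'a' or 'i' add -uv; stems whose last vowel is 'o' add no- … -esh around the stem.
So lunefvep → zulunefvep.

zulunefvep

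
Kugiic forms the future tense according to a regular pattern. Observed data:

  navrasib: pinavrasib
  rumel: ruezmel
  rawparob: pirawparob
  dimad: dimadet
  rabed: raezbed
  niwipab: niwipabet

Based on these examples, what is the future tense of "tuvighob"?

dimad and rabed both end in -d yet inflect differently (dimadet, raezbed), so the final letter is not what conditions the rule; the last vowel is.
"tuvighob" has last vowel 'o'. The one such stem in the data (rawparob → pirawparob) adds the prefix pi-, so the same rule applies.
The other patterns: stems whose last vowel is 'a' add -et; stems whose last vowel is 'e' insert -ez- after the first vowel.
So tuvighob → pituvighob.

pituvighob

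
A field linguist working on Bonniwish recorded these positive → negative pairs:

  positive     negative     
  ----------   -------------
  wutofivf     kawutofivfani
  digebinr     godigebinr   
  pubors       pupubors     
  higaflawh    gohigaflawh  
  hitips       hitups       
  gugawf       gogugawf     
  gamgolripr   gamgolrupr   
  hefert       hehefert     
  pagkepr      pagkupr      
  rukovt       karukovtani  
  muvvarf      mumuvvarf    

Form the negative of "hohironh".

"hohironh" has second-to-last letter 'n'. The one such stem in the data (digebinr → godigebinr) adds the prefix go-, so the same rule applies.
The other patterns: stems whose second-to-last letter is 'p' change the last vowel to 'u'; stems whose second-to-last letter is 'v' add ka- … -ani around the stem; stems whose second-to-last letter is 'r' repeat the first consonant+vowel as a prefix.
So hohironh → gohohironh.

gohohironh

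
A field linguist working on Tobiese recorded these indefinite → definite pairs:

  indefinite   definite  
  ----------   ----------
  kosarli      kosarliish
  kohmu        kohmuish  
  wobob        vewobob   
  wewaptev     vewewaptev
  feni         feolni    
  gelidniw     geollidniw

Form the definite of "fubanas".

fuolbanas

"fubanas" begins with f-. The one such stem in the data (feni → feolni) inserts -ol- after the first vowel (as does gelidniw), so the same rule applies.
The other patterns: stems beginning with k- add -ish; stems beginning with w- add the prefix ve-.
So fubanas → fuolbanas.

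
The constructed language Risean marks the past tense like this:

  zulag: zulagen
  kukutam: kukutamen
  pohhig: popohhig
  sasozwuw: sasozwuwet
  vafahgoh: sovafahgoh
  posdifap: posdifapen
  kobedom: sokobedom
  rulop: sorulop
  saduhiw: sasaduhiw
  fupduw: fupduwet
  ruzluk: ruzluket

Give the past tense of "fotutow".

"fotutow" has last vowel 'o'. The stems whose last vowel is 'o' (rulop → sorulop, vafahgoh → sovafahgoh, kobedom → sokobedom) add the prefix so-.
The other patterns: stems whose last vowel is 'i' repeat the first consonant+vowel as a prefix; stems whose last vowel is 'u' add -et; stems whose last vowel is 'a' add -en.
So fotutow → sofotutow.

sofotutow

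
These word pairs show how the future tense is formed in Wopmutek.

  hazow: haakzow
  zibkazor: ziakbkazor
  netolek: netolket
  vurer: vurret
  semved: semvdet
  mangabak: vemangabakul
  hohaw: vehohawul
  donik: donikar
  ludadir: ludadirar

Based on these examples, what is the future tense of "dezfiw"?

dezfiwar

zibkazor and vurer both end in -r yet inflect differently (ziakbkazor, vurret), so the final letter is not what conditions the rule; the last vowel is.
"dezfiw" has last vowel 'i'. The stems whose last vowel is 'i' (donik → donikar, ludadir → ludadirar) add -ar.
So dezfiw → dezfiwar.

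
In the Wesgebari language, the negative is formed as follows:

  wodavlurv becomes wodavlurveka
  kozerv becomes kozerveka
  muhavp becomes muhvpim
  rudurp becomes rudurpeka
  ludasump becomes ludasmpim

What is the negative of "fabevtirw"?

rudurp and ludasump both end in -p yet inflect differently (rudurpeka, ludasmpim), so the final letter is not what conditions the rule; the second-to-last letter is.
"fabevtirw" has second-to-last letter 'r'. The stems whose second-to-last letter is 'r' (kozerv → kozerveka, wodavlurv → wodavlurveka, rudurp → rudurpeka) add -eka.
The other pattern: stems whose second-to-last letter is 'm' or 'v' delete the last vowel and add -im.
So fabevtirw → fabevtirweka.

fabevtirweka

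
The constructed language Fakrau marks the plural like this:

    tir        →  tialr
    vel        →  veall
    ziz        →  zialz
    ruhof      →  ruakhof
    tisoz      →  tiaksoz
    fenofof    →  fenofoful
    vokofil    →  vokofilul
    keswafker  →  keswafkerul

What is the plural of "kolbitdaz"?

ziz and tisoz both end in -z yet inflect differently (zialz, tiaksoz), so the final letter is not what conditions the rule; the number of vowels is.
"kolbitdaz" has 3 vowels. The stems with 3 vowels (fenofof → fenofoful, vokofil → vokofilul, keswafker → keswafkerul) add -ul.
So kolbitdaz → kolbitdazul.

kolbitdazul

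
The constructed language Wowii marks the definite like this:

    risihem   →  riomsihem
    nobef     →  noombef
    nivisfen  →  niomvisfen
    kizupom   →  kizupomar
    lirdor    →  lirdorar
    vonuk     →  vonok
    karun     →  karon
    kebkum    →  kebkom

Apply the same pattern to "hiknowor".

hiknoworar

risihem and kizupom both end in -m yet inflect differently (riomsihem, kizupomar), so the final letter is not what conditions the rule; the last vowel is.
"hiknowor" has last vowel 'o'. The stems whose last vowel is 'o' (kizupom → kizupomar, lirdor → lirdorar) add -ar.
The other patterns: stems whose last vowel is 'e' insert -om- after the first vowel; stems whose last vowel is 'u' change the last vowel to 'o'.
So hiknowor → hiknoworar.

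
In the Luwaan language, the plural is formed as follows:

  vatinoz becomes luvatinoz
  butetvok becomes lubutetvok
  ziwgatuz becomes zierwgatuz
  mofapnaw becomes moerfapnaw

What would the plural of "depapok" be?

ludepapok

vatinoz and ziwgatuz both end in -z yet inflect differently (luvatinoz, zierwgatuz), so the final letter is not what conditions the rule; the last vowel is.
"depapok" has last vowel 'o'. The stems whose last vowel is 'o' (vatinoz → luvatinoz, butetvok → lubutetvok) add the prefix lu-.
The other pattern: stems whose last vowel is 'a' or 'u' insert -er- after the first vowel.
So depapok → ludepapok.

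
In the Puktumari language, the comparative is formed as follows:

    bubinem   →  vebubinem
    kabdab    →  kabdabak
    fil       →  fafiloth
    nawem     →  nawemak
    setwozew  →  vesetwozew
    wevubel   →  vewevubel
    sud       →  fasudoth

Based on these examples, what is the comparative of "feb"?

fil and wevubel both end in -l yet inflect differently (fafiloth, vewevubel), so the final letter is not what conditions the rule; the number of vowels is.
"feb" has 1 vowel. The stems with 1 vowel (fil → fafiloth, sud → fasudoth) add fa- … -oth around the stem.
So feb → fafeboth.

fafeboth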